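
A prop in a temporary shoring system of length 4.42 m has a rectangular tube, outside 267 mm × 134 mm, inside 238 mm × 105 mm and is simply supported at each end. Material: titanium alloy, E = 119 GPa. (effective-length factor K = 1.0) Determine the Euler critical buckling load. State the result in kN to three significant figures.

P_cr ≈ 1840 kN

Weak-axis I_min = (h_o·b_o³ − h_i·b_i³)/12 with b_o = 134, b_i = 105.0 mm (shorter outer/inner sides).
I_min = (267×134³ − 238.0×105.0³)/12 = 3.058×10^7 mm⁴
I = 3.058×10^7 mm⁴ = 3.058×10^-5 m⁴
Effective length L_e = K·L = 1 × 4.42 = 4.420 m
P_cr = π²EI / L_e² = π² × 119×10⁹ × 3.058×10^-5 / 4.420² = 1.838×10^6 N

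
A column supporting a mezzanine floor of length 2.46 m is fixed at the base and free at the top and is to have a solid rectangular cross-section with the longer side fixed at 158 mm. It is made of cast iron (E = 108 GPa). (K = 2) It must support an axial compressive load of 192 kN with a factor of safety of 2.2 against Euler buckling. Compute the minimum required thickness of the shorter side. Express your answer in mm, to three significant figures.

Required P_cr = n·P = 2.2 × 192 = 422.4 kN
L_e = K·L = 2 × 2.46 = 4.920 m
Required I = P_cr·L_e²/(π²E) = 4.224×10^5 × 4.920² / (π² × 1.08×10^11) = 9.592×10^-6 m⁴
I_req = 9.592×10^6 mm⁴
Rectangle, weak axis: I_min = h·b³/12 with h = 158 mm fixed  ⇒  b = (12I/h)^(1/3) = 90.0 mm

b ≈ 90.0 mm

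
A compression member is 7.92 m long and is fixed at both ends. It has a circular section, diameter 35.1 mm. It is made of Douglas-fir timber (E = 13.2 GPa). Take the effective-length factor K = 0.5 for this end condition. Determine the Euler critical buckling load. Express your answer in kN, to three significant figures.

P_cr ≈ 0.619 kN

I = πd⁴/64 = π×35.1⁴/64 = 7.451×10^4 mm⁴
I = 7.451×10^4 mm⁴ = 7.451×10^-8 m⁴
Effective length L_e = K·L = 0.5 × 7.92 = 3.960 m
P_cr = π²EI / L_e² = π² × 13.2×10⁹ × 7.451×10^-8 / 3.960² = 619.0 N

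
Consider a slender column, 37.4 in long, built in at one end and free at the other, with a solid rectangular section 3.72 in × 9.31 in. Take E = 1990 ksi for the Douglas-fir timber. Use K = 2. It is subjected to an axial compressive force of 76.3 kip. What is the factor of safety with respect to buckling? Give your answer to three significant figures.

Buckling occurs about the weak axis: I_min = h·b³/12 with b = 3.72 in (the shorter side).
I_min = 9.31×3.72³/12 = 39.94 in⁴
Effective length L_e = K·L = 2 × 37.4 = 74.80 in
P_cr = π²EI / L_e² = π² × 1990×10³ × 39.94 / 74.80² = 1.402×10^5 lb
Factor of safety n = P_cr / P = 140.20 / 76.3 = 1.84

n ≈ 1.84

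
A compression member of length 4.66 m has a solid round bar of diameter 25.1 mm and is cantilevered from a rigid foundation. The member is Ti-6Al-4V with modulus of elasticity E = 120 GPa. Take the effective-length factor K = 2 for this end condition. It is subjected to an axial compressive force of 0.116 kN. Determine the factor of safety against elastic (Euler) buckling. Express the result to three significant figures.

n ≈ 2.29

I = πd⁴/64 = π×25.1⁴/64 = 1.948×10^4 mm⁴
I = 1.948×10^4 mm⁴ = 1.948×10^-8 m⁴
Effective length L_e = K·L = 2 × 4.66 = 9.320 m
P_cr = π²EI / L_e² = π² × 120×10⁹ × 1.948×10^-8 / 9.320² = 265.7 N
Factor of safety n = P_cr / P = 0.26565 / 0.116 = 2.29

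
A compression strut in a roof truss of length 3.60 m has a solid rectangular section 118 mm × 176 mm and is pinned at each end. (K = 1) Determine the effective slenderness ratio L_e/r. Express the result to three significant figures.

λ ≈ 106

For a rectangle r_min = b/√12 = 118/√12 = 34.06 mm
L_e = K·L = 1 × 3.60 m = 3.600 m = 3600.0 mm
λ = L_e / r_min = 3600.0 / 34.06 = 106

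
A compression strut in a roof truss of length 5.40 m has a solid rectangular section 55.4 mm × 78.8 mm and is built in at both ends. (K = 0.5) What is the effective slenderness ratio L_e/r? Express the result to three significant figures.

For a rectangle r_min = b/√12 = 55.4/√12 = 15.99 mm
L_e = K·L = 0.5 × 5.40 m = 2.700 m = 2700.0 mm
λ = L_e / r_min = 2700.0 / 15.99 = 169

λ ≈ 169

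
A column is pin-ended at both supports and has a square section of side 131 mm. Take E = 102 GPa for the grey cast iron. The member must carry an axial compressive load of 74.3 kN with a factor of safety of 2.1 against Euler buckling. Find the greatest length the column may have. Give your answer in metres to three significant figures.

I = a⁴/12 = 131⁴/12 = 2.454×10^7 mm⁴
I = 2.454×10^-5 m⁴
Required critical load P_cr = n·P = 2.1 × 74.3 = 156.0 kN = 1.560×10^5 N
From P_cr = π²EI/(K·L)²:  L = (1/K)·√(π²EI/P_cr) = (1/1)·√(π²×1.02×10^11×2.454×10^-5/1.560×10^5)
L = 12.6 m

L_max ≈ 12.6 m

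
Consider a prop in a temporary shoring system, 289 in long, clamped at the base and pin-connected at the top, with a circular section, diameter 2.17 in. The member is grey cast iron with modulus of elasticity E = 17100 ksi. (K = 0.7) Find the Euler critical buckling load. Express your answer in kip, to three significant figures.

I = πd⁴/64 = π×2.17⁴/64 = 1.088 in⁴
Effective length L_e = K·L = 0.7 × 289 = 202.3 in
P_cr = π²EI / L_e² = π² × 17100×10³ × 1.088 / 202.3² = 4.489×10^3 lb

P_cr ≈ 4.49 kip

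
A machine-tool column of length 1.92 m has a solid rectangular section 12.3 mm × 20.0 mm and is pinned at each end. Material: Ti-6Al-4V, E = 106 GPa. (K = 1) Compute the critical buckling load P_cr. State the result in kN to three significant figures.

P_cr ≈ 0.880 kN

Buckling occurs about the weak axis: I_min = h·b³/12 with b = 12.3 mm (the shorter side).
I_min = 20.0×12.3³/12 = 3.101×10^3 mm⁴
I = 3.101×10^3 mm⁴ = 3.101×10^-9 m⁴
Effective length L_e = K·L = 1 × 1.92 = 1.920 m
P_cr = π²EI / L_e² = π² × 106×10⁹ × 3.101×10^-9 / 1.920² = 880.2 N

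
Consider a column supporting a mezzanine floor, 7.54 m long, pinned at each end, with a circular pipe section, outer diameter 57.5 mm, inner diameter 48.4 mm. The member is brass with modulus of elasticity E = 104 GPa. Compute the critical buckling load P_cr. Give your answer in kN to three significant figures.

d_o = 57.5 mm, d_i = 48.4 mm
I = π(d_o⁴ − d_i⁴)/64 = π(57.5⁴ − 48.40⁴)/64 = 2.672×10^5 mm⁴
I = 2.672×10^5 mm⁴ = 2.672×10^-7 m⁴
Effective length L_e = K·L = 1 × 7.54 = 7.540 m
P_cr = π²EI / L_e² = π² × 104×10⁹ × 2.672×10^-7 / 7.540² = 4.825×10^3 N

P_cr ≈ 4.82 kN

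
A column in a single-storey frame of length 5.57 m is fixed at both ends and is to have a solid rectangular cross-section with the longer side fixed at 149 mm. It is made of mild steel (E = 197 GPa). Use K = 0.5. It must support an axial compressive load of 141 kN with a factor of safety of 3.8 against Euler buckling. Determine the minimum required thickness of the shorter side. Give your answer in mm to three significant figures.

Required P_cr = n·P = 3.8 × 141 = 535.8 kN
L_e = K·L = 0.5 × 5.57 = 2.785 m
Required I = P_cr·L_e²/(π²E) = 5.358×10^5 × 2.785² / (π² × 1.97×10^11) = 2.137×10^-6 m⁴
I_req = 2.137×10^6 mm⁴
Rectangle, weak axis: I_min = h·b³/12 with h = 149 mm fixed  ⇒  b = (12I/h)^(1/3) = 55.6 mm

b ≈ 55.6 mm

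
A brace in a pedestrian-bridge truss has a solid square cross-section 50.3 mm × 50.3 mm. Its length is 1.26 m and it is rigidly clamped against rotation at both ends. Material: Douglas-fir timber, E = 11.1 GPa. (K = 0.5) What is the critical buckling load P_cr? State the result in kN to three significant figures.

I = a⁴/12 = 50.3⁴/12 = 5.334×10^5 mm⁴
I = 5.334×10^5 mm⁴ = 5.334×10^-7 m⁴
Effective length L_e = K·L = 0.5 × 1.26 = 0.6300 m
P_cr = π²EI / L_e² = π² × 11.1×10⁹ × 5.334×10^-7 / 0.6300² = 1.472×10^5 N

P_cr ≈ 147 kN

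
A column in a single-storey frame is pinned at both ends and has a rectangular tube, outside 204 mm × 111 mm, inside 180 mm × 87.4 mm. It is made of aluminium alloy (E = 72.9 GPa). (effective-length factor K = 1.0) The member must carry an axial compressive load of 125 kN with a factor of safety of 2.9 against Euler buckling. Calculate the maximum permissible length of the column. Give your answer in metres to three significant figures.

L_max ≈ 5.13 m

Weak-axis I_min = (h_o·b_o³ − h_i·b_i³)/12 with b_o = 111, b_i = 87.40 mm (shorter outer/inner sides).
I_min = (204×111³ − 180.0×87.40³)/12 = 1.324×10^7 mm⁴
I = 1.324×10^-5 m⁴
Required critical load P_cr = n·P = 2.9 × 125 = 362.5 kN = 3.625×10^5 N
From P_cr = π²EI/(K·L)²:  L = (1/K)·√(π²EI/P_cr) = (1/1)·√(π²×7.29×10^10×1.324×10^-5/3.625×10^5)
L = 5.13 m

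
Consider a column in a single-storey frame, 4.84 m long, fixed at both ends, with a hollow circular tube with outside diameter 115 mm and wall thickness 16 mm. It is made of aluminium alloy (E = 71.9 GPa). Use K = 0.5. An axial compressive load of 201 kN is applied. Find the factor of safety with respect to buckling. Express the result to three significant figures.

n ≈ 3.77

Inner diameter d_i = 115 − 2×16 = 83.00 mm
I = π(d_o⁴ − d_i⁴)/64 = π(115⁴ − 83.00⁴)/64 = 6.256×10^6 mm⁴
I = 6.256×10^6 mm⁴ = 6.256×10^-6 m⁴
Effective length L_e = K·L = 0.5 × 4.84 = 2.420 m
P_cr = π²EI / L_e² = π² × 71.9×10⁹ × 6.256×10^-6 / 2.420² = 7.580×10^5 N
Factor of safety n = P_cr / P = 758.02 / 201 = 3.77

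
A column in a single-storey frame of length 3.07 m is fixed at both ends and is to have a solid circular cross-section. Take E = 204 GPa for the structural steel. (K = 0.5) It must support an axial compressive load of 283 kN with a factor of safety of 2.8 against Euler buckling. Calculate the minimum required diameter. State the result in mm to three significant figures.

Required P_cr = n·P = 2.8 × 283 = 792.4 kN
L_e = K·L = 0.5 × 3.07 = 1.535 m
Required I = P_cr·L_e²/(π²E) = 7.924×10^5 × 1.535² / (π² × 2.04×10^11) = 9.273×10^-7 m⁴
I_req = 9.273×10^5 mm⁴
Solid circle: I = πd⁴/64  ⇒  d = (64I/π)^(1/4) = (64×9.273×10^5/π)^(1/4) = 65.9 mm

d ≈ 65.9 mm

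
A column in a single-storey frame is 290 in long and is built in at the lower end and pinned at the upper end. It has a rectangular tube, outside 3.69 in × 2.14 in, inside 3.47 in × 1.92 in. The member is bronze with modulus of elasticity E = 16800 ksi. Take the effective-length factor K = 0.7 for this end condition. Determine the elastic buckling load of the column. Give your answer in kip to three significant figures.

Weak-axis I_min = (h_o·b_o³ − h_i·b_i³)/12 with b_o = 2.14, b_i = 1.920 in (shorter outer/inner sides).
I_min = (3.69×2.14³ − 3.470×1.920³)/12 = 0.9669 in⁴
Effective length L_e = K·L = 0.7 × 290 = 203.0 in
P_cr = π²EI / L_e² = π² × 16800×10³ × 0.9669 / 203.0² = 3.891×10^3 lb

P_cr ≈ 3.89 kip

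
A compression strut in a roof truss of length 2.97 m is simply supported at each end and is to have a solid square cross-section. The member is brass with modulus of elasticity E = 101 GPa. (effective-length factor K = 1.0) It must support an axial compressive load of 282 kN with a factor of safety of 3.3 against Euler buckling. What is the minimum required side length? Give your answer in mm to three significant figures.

Required P_cr = n·P = 3.3 × 282 = 930.6 kN
L_e = K·L = 1 × 2.97 = 2.970 m
Required I = P_cr·L_e²/(π²E) = 9.306×10^5 × 2.970² / (π² × 1.01×10^11) = 8.235×10^-6 m⁴
I_req = 8.235×10^6 mm⁴
Solid square: I = a⁴/12  ⇒  a = (12I)^(1/4) = (12×8.235×10^6)^(1/4) = 99.7 mm

a ≈ 99.7 mm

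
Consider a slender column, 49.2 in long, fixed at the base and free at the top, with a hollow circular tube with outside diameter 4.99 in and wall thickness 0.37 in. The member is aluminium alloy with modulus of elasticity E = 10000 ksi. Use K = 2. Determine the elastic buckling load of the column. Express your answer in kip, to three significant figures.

P_cr ≈ 147 kip

Inner diameter d_i = 4.99 − 2×0.37 = 4.250 in
I = π(d_o⁴ − d_i⁴)/64 = π(4.99⁴ − 4.250⁴)/64 = 14.42 in⁴
Effective length L_e = K·L = 2 × 49.2 = 98.40 in
P_cr = π²EI / L_e² = π² × 10000×10³ × 14.42 / 98.40² = 1.470×10^5 lb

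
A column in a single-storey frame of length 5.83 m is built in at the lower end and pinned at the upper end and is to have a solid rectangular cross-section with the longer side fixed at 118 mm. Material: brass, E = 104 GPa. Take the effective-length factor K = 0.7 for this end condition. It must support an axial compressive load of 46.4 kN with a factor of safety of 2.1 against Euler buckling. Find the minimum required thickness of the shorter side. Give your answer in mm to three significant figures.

Required P_cr = n·P = 2.1 × 46.4 = 97.44 kN
L_e = K·L = 0.7 × 5.83 = 4.081 m
Required I = P_cr·L_e²/(π²E) = 9.744×10^4 × 4.081² / (π² × 1.04×10^11) = 1.581×10^-6 m⁴
I_req = 1.581×10^6 mm⁴
Rectangle, weak axis: I_min = h·b³/12 with h = 118 mm fixed  ⇒  b = (12I/h)^(1/3) = 54.4 mm

b ≈ 54.4 mm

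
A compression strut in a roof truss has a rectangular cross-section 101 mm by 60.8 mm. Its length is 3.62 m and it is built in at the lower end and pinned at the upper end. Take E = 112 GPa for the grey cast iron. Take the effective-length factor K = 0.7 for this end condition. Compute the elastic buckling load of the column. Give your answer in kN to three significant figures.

P_cr ≈ 326 kN

Buckling occurs about the weak axis: I_min = h·b³/12 with b = 60.8 mm (the shorter side).
I_min = 101×60.8³/12 = 1.892×10^6 mm⁴
I = 1.892×10^6 mm⁴ = 1.892×10^-6 m⁴
Effective length L_e = K·L = 0.7 × 3.62 = 2.534 m
P_cr = π²EI / L_e² = π² × 112×10⁹ × 1.892×10^-6 / 2.534² = 3.257×10^5 N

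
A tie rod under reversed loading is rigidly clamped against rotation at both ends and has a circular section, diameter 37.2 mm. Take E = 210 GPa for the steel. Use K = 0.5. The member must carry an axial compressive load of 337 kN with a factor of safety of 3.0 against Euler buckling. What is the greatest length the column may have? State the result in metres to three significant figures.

L_max ≈ 0.878 m

I = πd⁴/64 = π×37.2⁴/64 = 9.400×10^4 mm⁴
I = 9.400×10^-8 m⁴
Required critical load P_cr = n·P = 3.0 × 337 = 1011 kN = 1.011×10^6 N
From P_cr = π²EI/(K·L)²:  L = (1/K)·√(π²EI/P_cr) = (1/0.5)·√(π²×2.10×10^11×9.400×10^-8/1.011×10^6)
L = 0.878 m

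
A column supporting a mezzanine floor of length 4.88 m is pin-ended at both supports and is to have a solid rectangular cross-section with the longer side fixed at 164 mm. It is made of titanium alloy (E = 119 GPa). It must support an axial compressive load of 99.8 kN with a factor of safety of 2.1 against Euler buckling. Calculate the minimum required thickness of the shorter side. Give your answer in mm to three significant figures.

b ≈ 67.7 mm

Required P_cr = n·P = 2.1 × 99.8 = 209.6 kN
L_e = K·L = 1 × 4.88 = 4.880 m
Required I = P_cr·L_e²/(π²E) = 2.096×10^5 × 4.880² / (π² × 1.19×10^11) = 4.250×10^-6 m⁴
I_req = 4.250×10^6 mm⁴
Rectangle, weak axis: I_min = h·b³/12 with h = 164 mm fixed  ⇒  b = (12I/h)^(1/3) = 67.7 mm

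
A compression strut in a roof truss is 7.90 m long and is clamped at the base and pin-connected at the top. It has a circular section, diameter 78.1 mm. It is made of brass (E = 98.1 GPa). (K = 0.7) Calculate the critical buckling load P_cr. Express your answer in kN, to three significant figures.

I = πd⁴/64 = π×78.1⁴/64 = 1.826×10^6 mm⁴
I = 1.826×10^6 mm⁴ = 1.826×10^-6 m⁴
Effective length L_e = K·L = 0.7 × 7.90 = 5.530 m
P_cr = π²EI / L_e² = π² × 98.1×10⁹ × 1.826×10^-6 / 5.530² = 5.782×10^4 N

P_cr ≈ 57.8 kN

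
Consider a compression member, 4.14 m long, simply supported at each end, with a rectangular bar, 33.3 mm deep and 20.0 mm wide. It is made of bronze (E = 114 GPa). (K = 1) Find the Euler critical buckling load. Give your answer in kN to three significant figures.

P_cr ≈ 1.46 kN

Buckling occurs about the weak axis: I_min = h·b³/12 with b = 20.0 mm (the shorter side).
I_min = 33.3×20.0³/12 = 2.220×10^4 mm⁴
I = 2.220×10^4 mm⁴ = 2.220×10^-8 m⁴
Effective length L_e = K·L = 1 × 4.14 = 4.140 m
P_cr = π²EI / L_e² = π² × 114×10⁹ × 2.220×10^-8 / 4.140² = 1.457×10^3 N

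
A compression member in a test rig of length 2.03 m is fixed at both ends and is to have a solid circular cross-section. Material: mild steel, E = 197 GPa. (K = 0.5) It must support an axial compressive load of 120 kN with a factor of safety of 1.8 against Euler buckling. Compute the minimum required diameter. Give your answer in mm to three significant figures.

d ≈ 39.1 mm

Required P_cr = n·P = 1.8 × 120 = 216.0 kN
L_e = K·L = 0.5 × 2.03 = 1.015 m
Required I = P_cr·L_e²/(π²E) = 2.160×10^5 × 1.015² / (π² × 1.97×10^11) = 1.145×10^-7 m⁴
I_req = 1.145×10^5 mm⁴
Solid circle: I = πd⁴/64  ⇒  d = (64I/π)^(1/4) = (64×1.145×10^5/π)^(1/4) = 39.1 mm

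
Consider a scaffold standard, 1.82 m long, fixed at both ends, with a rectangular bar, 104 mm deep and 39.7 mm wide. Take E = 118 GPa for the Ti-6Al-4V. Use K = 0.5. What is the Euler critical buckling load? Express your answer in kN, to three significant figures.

Buckling occurs about the weak axis: I_min = h·b³/12 with b = 39.7 mm (the shorter side).
I_min = 104×39.7³/12 = 5.423×10^5 mm⁴
I = 5.423×10^5 mm⁴ = 5.423×10^-7 m⁴
Effective length L_e = K·L = 0.5 × 1.82 = 0.9100 m
P_cr = π²EI / L_e² = π² × 118×10⁹ × 5.423×10^-7 / 0.9100² = 7.626×10^5 N

P_cr ≈ 763 kN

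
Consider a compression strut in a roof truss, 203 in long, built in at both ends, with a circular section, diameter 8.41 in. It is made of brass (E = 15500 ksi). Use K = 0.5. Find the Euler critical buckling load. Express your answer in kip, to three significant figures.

I = πd⁴/64 = π×8.41⁴/64 = 245.6 in⁴
Effective length L_e = K·L = 0.5 × 203 = 101.5 in
P_cr = π²EI / L_e² = π² × 15500×10³ × 245.6 / 101.5² = 3.646×10^6 lb

P_cr ≈ 3650 kip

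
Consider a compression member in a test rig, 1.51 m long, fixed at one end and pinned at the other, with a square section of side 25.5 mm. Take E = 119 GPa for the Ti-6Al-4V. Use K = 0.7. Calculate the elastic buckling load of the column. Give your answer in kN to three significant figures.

P_cr ≈ 37.0 kN

I = a⁴/12 = 25.5⁴/12 = 3.524×10^4 mm⁴
I = 3.524×10^4 mm⁴ = 3.524×10^-8 m⁴
Effective length L_e = K·L = 0.7 × 1.51 = 1.057 m
P_cr = π²EI / L_e² = π² × 119×10⁹ × 3.524×10^-8 / 1.057² = 3.704×10^4 N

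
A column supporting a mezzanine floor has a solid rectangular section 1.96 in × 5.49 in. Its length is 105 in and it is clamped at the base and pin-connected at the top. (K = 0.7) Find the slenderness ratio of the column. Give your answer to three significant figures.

λ ≈ 130

For a rectangle r_min = b/√12 = 1.96/√12 = 0.5658 in
L_e = K·L = 0.7 × 105 = 73.50 in
λ = L_e / r_min = 73.500 / 0.5658 = 130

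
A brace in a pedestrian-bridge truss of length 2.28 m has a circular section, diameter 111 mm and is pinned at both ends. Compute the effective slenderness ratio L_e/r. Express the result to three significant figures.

λ ≈ 82.2

For a solid circle r = d/4 = 111/4 = 27.75 mm
L_e = K·L = 1 × 2.28 m = 2.280 m = 2280.0 mm
λ = L_e / r_min = 2280.0 / 27.75 = 82.2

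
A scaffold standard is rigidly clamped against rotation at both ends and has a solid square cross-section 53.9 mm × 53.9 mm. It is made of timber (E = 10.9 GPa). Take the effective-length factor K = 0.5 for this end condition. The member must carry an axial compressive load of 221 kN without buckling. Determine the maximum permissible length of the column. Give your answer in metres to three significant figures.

L_max ≈ 1.17 m

I = a⁴/12 = 53.9⁴/12 = 7.034×10^5 mm⁴
I = 7.034×10^-7 m⁴
At the buckling limit P_cr = P = 2.210×10^5 N
From P_cr = π²EI/(K·L)²:  L = (1/K)·√(π²EI/P_cr) = (1/0.5)·√(π²×1.09×10^10×7.034×10^-7/2.210×10^5)
L = 1.17 m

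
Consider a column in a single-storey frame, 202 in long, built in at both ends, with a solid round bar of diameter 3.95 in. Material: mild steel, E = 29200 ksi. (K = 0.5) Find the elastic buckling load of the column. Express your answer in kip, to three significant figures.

I = πd⁴/64 = π×3.95⁴/64 = 11.95 in⁴
Effective length L_e = K·L = 0.5 × 202 = 101.0 in
P_cr = π²EI / L_e² = π² × 29200×10³ × 11.95 / 101.0² = 3.376×10^5 lb

P_cr ≈ 338 kip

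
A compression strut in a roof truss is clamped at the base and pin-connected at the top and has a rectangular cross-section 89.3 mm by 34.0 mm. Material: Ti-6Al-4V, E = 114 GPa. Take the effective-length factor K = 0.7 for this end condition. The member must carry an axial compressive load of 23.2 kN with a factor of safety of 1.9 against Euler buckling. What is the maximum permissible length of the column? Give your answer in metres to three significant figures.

L_max ≈ 3.90 m

Buckling occurs about the weak axis: I_min = h·b³/12 with b = 34.0 mm (the shorter side).
I_min = 89.3×34.0³/12 = 2.925×10^5 mm⁴
I = 2.925×10^-7 m⁴
Required critical load P_cr = n·P = 1.9 × 23.2 = 44.08 kN = 4.408×10^4 N
From P_cr = π²EI/(K·L)²:  L = (1/K)·√(π²EI/P_cr) = (1/0.7)·√(π²×1.14×10^11×2.925×10^-7/4.408×10^4)
L = 3.90 m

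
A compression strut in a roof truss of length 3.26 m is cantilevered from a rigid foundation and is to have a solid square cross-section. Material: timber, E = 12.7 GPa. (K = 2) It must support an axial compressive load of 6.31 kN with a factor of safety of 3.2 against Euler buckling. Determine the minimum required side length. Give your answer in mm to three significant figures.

Required P_cr = n·P = 3.2 × 6.31 = 20.19 kN
L_e = K·L = 2 × 3.26 = 6.520 m
Required I = P_cr·L_e²/(π²E) = 2.019×10^4 × 6.520² / (π² × 1.27×10^10) = 6.848×10^-6 m⁴
I_req = 6.848×10^6 mm⁴
Solid square: I = a⁴/12  ⇒  a = (12I)^(1/4) = (12×6.848×10^6)^(1/4) = 95.2 mm

a ≈ 95.2 mm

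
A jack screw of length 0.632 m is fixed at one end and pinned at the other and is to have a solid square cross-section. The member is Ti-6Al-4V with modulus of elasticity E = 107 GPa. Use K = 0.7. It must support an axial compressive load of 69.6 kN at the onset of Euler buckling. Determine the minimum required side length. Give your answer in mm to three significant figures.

L_e = K·L = 0.7 × 0.632 = 0.4424 m
Required I = P_cr·L_e²/(π²E) = 6.960×10^4 × 0.4424² / (π² × 1.07×10^11) = 1.290×10^-8 m⁴
I_req = 1.290×10^4 mm⁴
Solid square: I = a⁴/12  ⇒  a = (12I)^(1/4) = (12×1.290×10^4)^(1/4) = 19.8 mm

a ≈ 19.8 mm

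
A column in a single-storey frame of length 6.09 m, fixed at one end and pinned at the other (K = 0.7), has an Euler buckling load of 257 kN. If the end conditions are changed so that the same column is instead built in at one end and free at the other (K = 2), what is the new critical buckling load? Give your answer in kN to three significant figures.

P_cr ≈ 31.5 kN

P_cr ∝ 1/K², so P_cr,new = P_cr,old × (K_old/K_new)² = 257 × (0.7/2)²
= 257 × 0.1225 = 31.5 kN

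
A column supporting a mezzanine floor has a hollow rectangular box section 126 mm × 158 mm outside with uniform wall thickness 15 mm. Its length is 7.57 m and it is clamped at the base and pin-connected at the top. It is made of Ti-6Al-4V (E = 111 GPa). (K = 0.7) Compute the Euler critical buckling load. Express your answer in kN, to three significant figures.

P_cr ≈ 659 kN

Inner dimensions: h_i = 158 − 2×15 = 128.0 mm, b_i = 126 − 2×15 = 96.00 mm
Weak-axis I_min = (h_o·b_o³ − h_i·b_i³)/12 with b_o = 126, b_i = 96.00 mm (shorter outer/inner sides).
I_min = (158×126³ − 128.0×96.00³)/12 = 1.690×10^7 mm⁴
I = 1.690×10^7 mm⁴ = 1.690×10^-5 m⁴
Effective length L_e = K·L = 0.7 × 7.57 = 5.299 m
P_cr = π²EI / L_e² = π² × 111×10⁹ × 1.690×10^-5 / 5.299² = 6.594×10^5 N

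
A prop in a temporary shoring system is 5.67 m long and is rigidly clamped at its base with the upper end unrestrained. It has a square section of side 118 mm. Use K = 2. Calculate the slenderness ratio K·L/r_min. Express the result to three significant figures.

λ ≈ 333

For a square r = a/√12 = 118/√12 = 34.06 mm
L_e = K·L = 2 × 5.67 m = 11.34 m = 11340 mm
λ = L_e / r_min = 11340 / 34.06 = 333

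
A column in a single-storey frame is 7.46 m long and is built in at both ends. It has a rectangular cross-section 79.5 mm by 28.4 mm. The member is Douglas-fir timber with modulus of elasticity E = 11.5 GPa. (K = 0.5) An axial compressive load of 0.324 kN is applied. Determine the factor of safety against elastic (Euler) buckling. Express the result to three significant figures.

Buckling occurs about the weak axis: I_min = h·b³/12 with b = 28.4 mm (the shorter side).
I_min = 79.5×28.4³/12 = 1.518×10^5 mm⁴
I = 1.518×10^5 mm⁴ = 1.518×10^-7 m⁴
Effective length L_e = K·L = 0.5 × 7.46 = 3.730 m
P_cr = π²EI / L_e² = π² × 11.5×10⁹ × 1.518×10^-7 / 3.730² = 1.238×10^3 N
Factor of safety n = P_cr / P = 1.2380 / 0.324 = 3.82

n ≈ 3.82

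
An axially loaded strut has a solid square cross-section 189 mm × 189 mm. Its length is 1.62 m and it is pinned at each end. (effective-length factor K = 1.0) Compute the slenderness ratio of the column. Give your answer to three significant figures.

λ ≈ 29.7

For a square r = a/√12 = 189/√12 = 54.56 mm
L_e = K·L = 1 × 1.62 m = 1.620 m = 1620.0 mm
λ = L_e / r_min = 1620.0 / 54.56 = 29.7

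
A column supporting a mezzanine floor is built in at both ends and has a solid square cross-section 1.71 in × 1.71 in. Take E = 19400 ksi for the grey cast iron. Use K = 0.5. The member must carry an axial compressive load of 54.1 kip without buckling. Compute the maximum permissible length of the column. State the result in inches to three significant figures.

L_max ≈ 100 in

I = a⁴/12 = 1.71⁴/12 = 0.7125 in⁴
At the buckling limit P_cr = P = 5.410×10^4 lb
From P_cr = π²EI/(K·L)²:  L = (1/K)·√(π²EI/P_cr) = (1/0.5)·√(π²×1.94×10^7×0.7125/5.410×10^4)
L = 100 in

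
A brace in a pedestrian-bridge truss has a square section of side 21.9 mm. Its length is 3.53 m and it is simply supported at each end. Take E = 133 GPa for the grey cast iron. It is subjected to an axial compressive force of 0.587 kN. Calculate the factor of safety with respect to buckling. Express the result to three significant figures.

I = a⁴/12 = 21.9⁴/12 = 1.917×10^4 mm⁴
I = 1.917×10^4 mm⁴ = 1.917×10^-8 m⁴
Effective length L_e = K·L = 1 × 3.53 = 3.530 m
P_cr = π²EI / L_e² = π² × 133×10⁹ × 1.917×10^-8 / 3.530² = 2.019×10^3 N
Factor of safety n = P_cr / P = 2.0193 / 0.587 = 3.44

n ≈ 3.44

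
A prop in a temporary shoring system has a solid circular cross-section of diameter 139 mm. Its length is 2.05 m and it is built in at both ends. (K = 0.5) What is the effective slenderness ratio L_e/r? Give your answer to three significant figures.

For a solid circle r = d/4 = 139/4 = 34.75 mm
L_e = K·L = 0.5 × 2.05 m = 1.025 m = 1025.0 mm
λ = L_e / r_min = 1025.0 / 34.75 = 29.5

λ ≈ 29.5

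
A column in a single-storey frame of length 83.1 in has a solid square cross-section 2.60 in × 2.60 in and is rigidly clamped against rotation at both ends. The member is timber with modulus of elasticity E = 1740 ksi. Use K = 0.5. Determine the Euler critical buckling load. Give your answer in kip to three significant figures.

I = a⁴/12 = 2.60⁴/12 = 3.808 in⁴
Effective length L_e = K·L = 0.5 × 83.1 = 41.55 in
P_cr = π²EI / L_e² = π² × 1740×10³ × 3.808 / 41.55² = 3.788×10^4 lb

P_cr ≈ 37.9 kip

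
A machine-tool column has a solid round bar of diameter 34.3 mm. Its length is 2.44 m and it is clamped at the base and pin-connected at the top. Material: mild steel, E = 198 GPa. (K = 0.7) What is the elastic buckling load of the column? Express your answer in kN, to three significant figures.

I = πd⁴/64 = π×34.3⁴/64 = 6.794×10^4 mm⁴
I = 6.794×10^4 mm⁴ = 6.794×10^-8 m⁴
Effective length L_e = K·L = 0.7 × 2.44 = 1.708 m
P_cr = π²EI / L_e² = π² × 198×10⁹ × 6.794×10^-8 / 1.708² = 4.551×10^4 N

P_cr ≈ 45.5 kN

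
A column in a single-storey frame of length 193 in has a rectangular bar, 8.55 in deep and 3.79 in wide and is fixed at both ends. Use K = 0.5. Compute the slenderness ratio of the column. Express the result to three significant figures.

λ ≈ 88.2

Buckling occurs about the weak axis: I_min = h·b³/12 with b = 3.79 in (the shorter side).
I_min = 8.55×3.79³/12 = 38.79 in⁴
A = 32.40 in²;  r_min = √(I/A) = √(38.79/32.40) = 1.094 in
L_e = K·L = 0.5 × 193 = 96.50 in
λ = L_e / r_min = 96.500 / 1.094 = 88.2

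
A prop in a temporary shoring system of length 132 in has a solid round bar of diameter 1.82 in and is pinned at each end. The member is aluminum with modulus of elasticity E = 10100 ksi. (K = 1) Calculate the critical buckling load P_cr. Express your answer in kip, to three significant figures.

P_cr ≈ 3.08 kip

I = πd⁴/64 = π×1.82⁴/64 = 0.5386 in⁴
Effective length L_e = K·L = 1 × 132 = 132.0 in
P_cr = π²EI / L_e² = π² × 10100×10³ × 0.5386 / 132.0² = 3.081×10^3 lb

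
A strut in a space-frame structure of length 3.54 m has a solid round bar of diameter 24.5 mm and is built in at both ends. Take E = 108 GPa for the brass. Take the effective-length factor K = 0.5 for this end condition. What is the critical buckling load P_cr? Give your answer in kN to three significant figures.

P_cr ≈ 6.02 kN

I = πd⁴/64 = π×24.5⁴/64 = 1.769×10^4 mm⁴
I = 1.769×10^4 mm⁴ = 1.769×10^-8 m⁴
Effective length L_e = K·L = 0.5 × 3.54 = 1.770 m
P_cr = π²EI / L_e² = π² × 108×10⁹ × 1.769×10^-8 / 1.770² = 6.017×10^3 N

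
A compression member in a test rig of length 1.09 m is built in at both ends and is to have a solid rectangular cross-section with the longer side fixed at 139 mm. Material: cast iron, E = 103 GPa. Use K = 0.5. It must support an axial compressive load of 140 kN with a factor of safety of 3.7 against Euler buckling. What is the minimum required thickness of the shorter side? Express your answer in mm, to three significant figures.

Required P_cr = n·P = 3.7 × 140 = 518.0 kN
L_e = K·L = 0.5 × 1.09 = 0.5450 m
Required I = P_cr·L_e²/(π²E) = 5.180×10^5 × 0.5450² / (π² × 1.03×10^11) = 1.514×10^-7 m⁴
I_req = 1.514×10^5 mm⁴
Rectangle, weak axis: I_min = h·b³/12 with h = 139 mm fixed  ⇒  b = (12I/h)^(1/3) = 23.6 mm

b ≈ 23.6 mm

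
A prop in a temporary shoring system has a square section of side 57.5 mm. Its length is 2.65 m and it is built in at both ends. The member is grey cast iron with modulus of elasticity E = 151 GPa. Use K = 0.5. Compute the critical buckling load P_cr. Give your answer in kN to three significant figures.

I = a⁴/12 = 57.5⁴/12 = 9.109×10^5 mm⁴
I = 9.109×10^5 mm⁴ = 9.109×10^-7 m⁴
Effective length L_e = K·L = 0.5 × 2.65 = 1.325 m
P_cr = π²EI / L_e² = π² × 151×10⁹ × 9.109×10^-7 / 1.325² = 7.733×10^5 N

P_cr ≈ 773 kN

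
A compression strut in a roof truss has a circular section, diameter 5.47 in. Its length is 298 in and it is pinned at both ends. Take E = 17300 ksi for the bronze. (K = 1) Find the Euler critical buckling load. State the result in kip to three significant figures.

I = πd⁴/64 = π×5.47⁴/64 = 43.95 in⁴
Effective length L_e = K·L = 1 × 298 = 298.0 in
P_cr = π²EI / L_e² = π² × 17300×10³ × 43.95 / 298.0² = 8.450×10^4 lb

P_cr ≈ 84.5 kip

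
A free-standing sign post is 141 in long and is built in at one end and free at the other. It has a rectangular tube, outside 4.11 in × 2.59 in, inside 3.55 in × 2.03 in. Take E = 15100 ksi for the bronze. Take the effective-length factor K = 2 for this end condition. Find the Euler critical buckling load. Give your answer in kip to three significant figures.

Weak-axis I_min = (h_o·b_o³ − h_i·b_i³)/12 with b_o = 2.59, b_i = 2.030 in (shorter outer/inner sides).
I_min = (4.11×2.59³ − 3.550×2.030³)/12 = 3.476 in⁴
Effective length L_e = K·L = 2 × 141 = 282.0 in
P_cr = π²EI / L_e² = π² × 15100×10³ × 3.476 / 282.0² = 6.514×10^3 lb

P_cr ≈ 6.51 kip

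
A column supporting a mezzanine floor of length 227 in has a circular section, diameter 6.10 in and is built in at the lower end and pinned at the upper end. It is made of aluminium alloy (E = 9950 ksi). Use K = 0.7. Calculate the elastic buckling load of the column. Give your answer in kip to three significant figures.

P_cr ≈ 264 kip

I = πd⁴/64 = π×6.10⁴/64 = 67.97 in⁴
Effective length L_e = K·L = 0.7 × 227 = 158.9 in
P_cr = π²EI / L_e² = π² × 9950×10³ × 67.97 / 158.9² = 2.643×10^5 lb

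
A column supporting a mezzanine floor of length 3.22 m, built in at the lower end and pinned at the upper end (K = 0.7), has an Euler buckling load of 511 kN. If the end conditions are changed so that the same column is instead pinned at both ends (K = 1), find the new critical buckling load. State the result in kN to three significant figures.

P_cr ≈ 250 kN

P_cr ∝ 1/K², so P_cr,new = P_cr,old × (K_old/K_new)² = 511 × (0.7/1)²
= 511 × 0.4900 = 250 kN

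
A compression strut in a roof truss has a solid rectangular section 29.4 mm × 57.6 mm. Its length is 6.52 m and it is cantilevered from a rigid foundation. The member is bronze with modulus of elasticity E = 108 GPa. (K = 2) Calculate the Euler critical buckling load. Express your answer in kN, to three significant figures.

P_cr ≈ 0.765 kN

Buckling occurs about the weak axis: I_min = h·b³/12 with b = 29.4 mm (the shorter side).
I_min = 57.6×29.4³/12 = 1.220×10^5 mm⁴
I = 1.220×10^5 mm⁴ = 1.220×10^-7 m⁴
Effective length L_e = K·L = 2 × 6.52 = 13.04 m
P_cr = π²EI / L_e² = π² × 108×10⁹ × 1.220×10^-7 / 13.04² = 764.6 N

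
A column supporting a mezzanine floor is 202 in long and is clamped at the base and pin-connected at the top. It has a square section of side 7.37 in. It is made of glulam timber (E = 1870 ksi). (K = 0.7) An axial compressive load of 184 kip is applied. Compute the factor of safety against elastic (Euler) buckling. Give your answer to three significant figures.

I = a⁴/12 = 7.37⁴/12 = 245.9 in⁴
Effective length L_e = K·L = 0.7 × 202 = 141.4 in
P_cr = π²EI / L_e² = π² × 1870×10³ × 245.9 / 141.4² = 2.270×10^5 lb
Factor of safety n = P_cr / P = 226.95 / 184 = 1.23

n ≈ 1.23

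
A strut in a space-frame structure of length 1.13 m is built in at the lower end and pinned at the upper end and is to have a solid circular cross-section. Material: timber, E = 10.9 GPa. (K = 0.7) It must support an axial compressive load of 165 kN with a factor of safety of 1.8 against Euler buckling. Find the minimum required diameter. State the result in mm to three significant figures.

Required P_cr = n·P = 1.8 × 165 = 297.0 kN
L_e = K·L = 0.7 × 1.13 = 0.7910 m
Required I = P_cr·L_e²/(π²E) = 2.970×10^5 × 0.7910² / (π² × 1.09×10^10) = 1.727×10^-6 m⁴
I_req = 1.727×10^6 mm⁴
Solid circle: I = πd⁴/64  ⇒  d = (64I/π)^(1/4) = (64×1.727×10^6/π)^(1/4) = 77.0 mm

d ≈ 77.0 mm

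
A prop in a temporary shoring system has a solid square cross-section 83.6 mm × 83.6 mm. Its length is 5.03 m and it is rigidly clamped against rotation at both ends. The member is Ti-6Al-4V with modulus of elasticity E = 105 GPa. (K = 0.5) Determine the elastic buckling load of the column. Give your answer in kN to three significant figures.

I = a⁴/12 = 83.6⁴/12 = 4.070×10^6 mm⁴
I = 4.070×10^6 mm⁴ = 4.070×10^-6 m⁴
Effective length L_e = K·L = 0.5 × 5.03 = 2.515 m
P_cr = π²EI / L_e² = π² × 105×10⁹ × 4.070×10^-6 / 2.515² = 6.669×10^5 N

P_cr ≈ 667 kN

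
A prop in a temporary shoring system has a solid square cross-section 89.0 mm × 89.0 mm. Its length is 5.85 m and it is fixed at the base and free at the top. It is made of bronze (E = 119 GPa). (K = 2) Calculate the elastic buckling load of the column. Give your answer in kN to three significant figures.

P_cr ≈ 44.9 kN

I = a⁴/12 = 89.0⁴/12 = 5.229×10^6 mm⁴
I = 5.229×10^6 mm⁴ = 5.229×10^-6 m⁴
Effective length L_e = K·L = 2 × 5.85 = 11.70 m
P_cr = π²EI / L_e² = π² × 119×10⁹ × 5.229×10^-6 / 11.70² = 4.486×10^4 N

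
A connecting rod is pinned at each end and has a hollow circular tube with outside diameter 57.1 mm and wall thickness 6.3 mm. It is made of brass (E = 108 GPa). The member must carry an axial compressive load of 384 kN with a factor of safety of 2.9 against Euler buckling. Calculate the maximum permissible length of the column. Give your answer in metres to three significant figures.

L_max ≈ 0.561 m

Inner diameter d_i = 57.1 − 2×6.3 = 44.50 mm
I = π(d_o⁴ − d_i⁴)/64 = π(57.1⁴ − 44.50⁴)/64 = 3.293×10^5 mm⁴
I = 3.293×10^-7 m⁴
Required critical load P_cr = n·P = 2.9 × 384 = 1114 kN = 1.114×10^6 N
From P_cr = π²EI/(K·L)²:  L = (1/K)·√(π²EI/P_cr) = (1/1)·√(π²×1.08×10^11×3.293×10^-7/1.114×10^6)
L = 0.561 m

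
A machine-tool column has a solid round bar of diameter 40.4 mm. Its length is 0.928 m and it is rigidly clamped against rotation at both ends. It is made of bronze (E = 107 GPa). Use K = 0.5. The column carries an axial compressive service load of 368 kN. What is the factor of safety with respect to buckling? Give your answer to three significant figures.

I = πd⁴/64 = π×40.4⁴/64 = 1.308×10^5 mm⁴
I = 1.308×10^5 mm⁴ = 1.308×10^-7 m⁴
Effective length L_e = K·L = 0.5 × 0.928 = 0.4640 m
P_cr = π²EI / L_e² = π² × 107×10⁹ × 1.308×10^-7 / 0.4640² = 6.414×10^5 N
Factor of safety n = P_cr / P = 641.42 / 368 = 1.74

n ≈ 1.74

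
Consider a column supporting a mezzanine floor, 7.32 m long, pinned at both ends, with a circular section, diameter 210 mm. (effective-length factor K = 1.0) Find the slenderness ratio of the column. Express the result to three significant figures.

For a solid circle r = d/4 = 210/4 = 52.50 mm
L_e = K·L = 1 × 7.32 m = 7.320 m = 7320.0 mm
λ = L_e / r_min = 7320.0 / 52.50 = 139

λ ≈ 139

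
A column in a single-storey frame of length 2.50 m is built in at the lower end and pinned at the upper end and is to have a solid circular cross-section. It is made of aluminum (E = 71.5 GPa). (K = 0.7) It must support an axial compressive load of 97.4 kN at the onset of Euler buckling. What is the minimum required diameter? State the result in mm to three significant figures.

d ≈ 54.2 mm

L_e = K·L = 0.7 × 2.50 = 1.750 m
Required I = P_cr·L_e²/(π²E) = 9.740×10^4 × 1.750² / (π² × 7.15×10^10) = 4.227×10^-7 m⁴
I_req = 4.227×10^5 mm⁴
Solid circle: I = πd⁴/64  ⇒  d = (64I/π)^(1/4) = (64×4.227×10^5/π)^(1/4) = 54.2 mm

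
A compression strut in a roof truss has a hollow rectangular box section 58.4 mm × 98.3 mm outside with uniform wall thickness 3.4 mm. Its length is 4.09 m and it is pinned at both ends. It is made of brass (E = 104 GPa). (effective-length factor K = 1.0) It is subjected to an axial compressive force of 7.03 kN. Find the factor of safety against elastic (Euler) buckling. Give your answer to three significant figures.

Inner dimensions: h_i = 98.3 − 2×3.4 = 91.50 mm, b_i = 58.4 − 2×3.4 = 51.60 mm
Weak-axis I_min = (h_o·b_o³ − h_i·b_i³)/12 with b_o = 58.4, b_i = 51.60 mm (shorter outer/inner sides).
I_min = (98.3×58.4³ − 91.50×51.60³)/12 = 5.840×10^5 mm⁴
I = 5.840×10^5 mm⁴ = 5.840×10^-7 m⁴
Effective length L_e = K·L = 1 × 4.09 = 4.090 m
P_cr = π²EI / L_e² = π² × 104×10⁹ × 5.840×10^-7 / 4.090² = 3.583×10^4 N
Factor of safety n = P_cr / P = 35.835 / 7.03 = 5.10

n ≈ 5.10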